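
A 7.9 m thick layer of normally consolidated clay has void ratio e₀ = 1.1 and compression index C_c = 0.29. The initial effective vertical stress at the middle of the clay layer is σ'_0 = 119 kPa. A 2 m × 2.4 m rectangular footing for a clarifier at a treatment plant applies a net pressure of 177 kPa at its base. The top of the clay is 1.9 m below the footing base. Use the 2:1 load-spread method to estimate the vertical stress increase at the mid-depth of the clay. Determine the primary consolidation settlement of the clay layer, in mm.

Mid-depth of clay below the footing base: z = 1.9 + 7.9/2 = 5.85 m.
Stress increase at mid-clay by the 2:1 spreading method:
Δσ = qBL/((B+z)(L+z)) = 177×2×2.4/((2+5.85)(2.4+5.85)) = 13.119 kPa
Final effective stress: σ'_f = σ'_0 + Δσ = 119 + 13.119 = 132.12 kPa.
Normally consolidated clay, so the full stress increment lies on the virgin compression line:
S_c = C_c·H/(1+e₀)·log₁₀(σ'_f/σ'_0) = 0.29×7.9/(1+1.1)×log₁₀(132.12/119)
    = 1.091 × 0.045422 = 0.04956 m

S_c ≈ 49.6 mm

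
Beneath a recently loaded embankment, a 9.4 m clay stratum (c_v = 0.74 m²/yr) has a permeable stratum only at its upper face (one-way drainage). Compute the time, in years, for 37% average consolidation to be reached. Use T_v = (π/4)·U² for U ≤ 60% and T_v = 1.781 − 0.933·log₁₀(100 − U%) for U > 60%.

t ≈ 12.8 years

Drainage path length: H_d = H = 9.4 m (single drainage).
U ≤ 60%: T_v = (π/4)·U² = (π/4)×0.37² = 0.10752.
t = T_v·H_d²/c_v = 0.10752×9.4²/0.74 = 12.84 years.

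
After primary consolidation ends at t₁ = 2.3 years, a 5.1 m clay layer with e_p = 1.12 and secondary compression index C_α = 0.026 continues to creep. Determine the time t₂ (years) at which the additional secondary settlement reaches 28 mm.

t₂ ≈ 6.45 years

S_s = C_α·H/(1+e_p)·log₁₀(t₂/t₁) ⇒ log₁₀(t₂/t₁) = S_s·(1+e_p)/(C_α·H).
log₁₀(t₂/t₁) = 0.028 × (1+1.12) / (0.026×5.1) = 0.4477
t₂ = t₁ × 10^0.4477 = 2.3 × 2.803 = 6.447 years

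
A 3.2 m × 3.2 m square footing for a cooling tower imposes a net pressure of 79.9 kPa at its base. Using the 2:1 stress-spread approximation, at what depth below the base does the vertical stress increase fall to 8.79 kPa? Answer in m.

2:1 spreading — at depth z the loaded area has grown by z in each plan dimension:
qB²/(B+z)² = Δσ_z ⇒ z = B(√(q/Δσ_z) − 1) = 3.2×(√(79.9/8.79) − 1) = 6.448 m

z ≈ 6.45 m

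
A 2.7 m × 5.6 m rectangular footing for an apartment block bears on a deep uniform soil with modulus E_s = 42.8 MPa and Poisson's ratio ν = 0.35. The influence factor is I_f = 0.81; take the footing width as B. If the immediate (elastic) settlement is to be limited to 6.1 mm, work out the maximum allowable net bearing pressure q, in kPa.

q ≈ 136 kPa

E_s = 42.8 MPa = 42800 kPa.
S_e = q·B·(1−ν²)/E_s · I_f  ⇒  q = S_e·E_s / (B·(1−ν²)·I_f).
q = 0.0061 × 42800 / (2.7 × 0.8775 × 0.81) = 136 kPa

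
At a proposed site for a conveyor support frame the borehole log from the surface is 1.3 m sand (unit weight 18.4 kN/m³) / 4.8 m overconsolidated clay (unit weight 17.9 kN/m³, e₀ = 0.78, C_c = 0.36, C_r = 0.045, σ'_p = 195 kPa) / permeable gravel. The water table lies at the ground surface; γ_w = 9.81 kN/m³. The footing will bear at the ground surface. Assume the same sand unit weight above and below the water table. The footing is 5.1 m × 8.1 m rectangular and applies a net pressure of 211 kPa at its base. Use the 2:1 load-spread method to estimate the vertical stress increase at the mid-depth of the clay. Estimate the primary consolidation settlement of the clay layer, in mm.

Mid-depth of clay below the ground surface: z = 1.3 + 4.8/2 = 3.7 m.
Total vertical stress at mid-clay: σ_v = 18.4×1.3 + 17.9×2.4 = 66.88 kPa.
Pore pressure: u = 9.81×(3.7 − 0) = 36.297 kPa.
Initial effective stress: σ'_0 = σ_v − u = 66.88 − 36.297 = 30.583 kPa.
Stress increase at mid-clay by the 2:1 spreading method:
Δσ = qBL/((B+z)(L+z)) = 211×5.1×8.1/((5.1+3.7)(8.1+3.7)) = 83.941 kPa
Final effective stress: σ'_f = 30.583 + 83.941 = 114.52 kPa.
σ'_f = 114.52 ≤ σ'_p = 195 kPa, so the clay remains overconsolidated and only the recompression index applies:
S_c = C_r·H/(1+e₀)·log₁₀(σ'_f/σ'_0) = 0.045×4.8/1.78×log₁₀(114.52/30.583)
    = 0.12135 × 0.5734 = 0.06958 m

S_c ≈ 69.6 mm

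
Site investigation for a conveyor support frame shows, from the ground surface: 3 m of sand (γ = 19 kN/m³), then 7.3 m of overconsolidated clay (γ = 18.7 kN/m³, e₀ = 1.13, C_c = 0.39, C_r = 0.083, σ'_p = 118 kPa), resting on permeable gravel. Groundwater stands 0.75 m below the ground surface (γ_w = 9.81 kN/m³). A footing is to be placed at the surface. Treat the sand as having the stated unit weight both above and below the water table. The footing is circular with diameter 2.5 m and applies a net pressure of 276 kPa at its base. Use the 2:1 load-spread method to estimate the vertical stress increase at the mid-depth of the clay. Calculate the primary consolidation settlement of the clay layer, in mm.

Mid-depth of clay below the ground surface: z = 3 + 7.3/2 = 6.65 m.
Total vertical stress at mid-clay: σ_v = 19×3 + 18.7×3.65 = 125.25 kPa.
Pore pressure: u = 9.81×(6.65 − 0.75) = 57.879 kPa.
Initial effective stress: σ'_0 = σ_v − u = 125.25 − 57.879 = 67.371 kPa.
Stress increase at mid-clay by the 2:1 spreading method:
Δσ ≈ qD²/(D+z)² = 276×2.5²/(2.5+6.65)² = 20.604 kPa
Final effective stress: σ'_f = 67.371 + 20.604 = 87.975 kPa.
σ'_f = 87.975 ≤ σ'_p = 118 kPa, so the clay remains overconsolidated and only the recompression index applies:
S_c = C_r·H/(1+e₀)·log₁₀(σ'_f/σ'_0) = 0.083×7.3/2.13×log₁₀(87.975/67.371)
    = 0.28446 × 0.11589 = 0.03297 m

S_c ≈ 33 mm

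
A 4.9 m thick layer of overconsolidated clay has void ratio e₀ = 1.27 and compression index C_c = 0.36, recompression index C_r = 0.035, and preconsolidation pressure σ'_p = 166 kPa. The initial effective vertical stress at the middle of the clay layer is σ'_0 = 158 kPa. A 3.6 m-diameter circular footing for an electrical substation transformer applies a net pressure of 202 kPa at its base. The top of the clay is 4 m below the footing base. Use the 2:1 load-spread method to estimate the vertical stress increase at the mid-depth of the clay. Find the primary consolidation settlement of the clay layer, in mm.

S_c ≈ 36.2 mm

Mid-depth of clay below the footing base: z = 4 + 4.9/2 = 6.45 m.
Stress increase at mid-clay by the 2:1 spreading method:
Δσ ≈ qD²/(D+z)² = 202×3.6²/(3.6+6.45)² = 25.919 kPa
Final effective stress: σ'_f = 158 + 25.919 = 183.92 kPa.
σ'_f = 183.92 > σ'_p = 166 kPa, so the stress path crosses the preconsolidation pressure — recompression up to σ'_p, then virgin compression beyond:
S_c = H/(1+e₀)·[C_r·log₁₀(σ'_p/σ'_0) + C_c·log₁₀(σ'_f/σ'_p)]
    = 4.9/2.27 × [0.035×log₁₀(166/158) + 0.36×log₁₀(183.92/166)]
    = 2.1586 × [0.00075079 + 0.016028] = 0.03622 m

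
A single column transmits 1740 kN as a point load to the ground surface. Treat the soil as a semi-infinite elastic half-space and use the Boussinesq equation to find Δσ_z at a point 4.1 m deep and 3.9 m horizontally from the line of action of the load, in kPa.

Boussinesq vertical stress below a point load on an elastic half-space:
Δσ_z = 3P/(2πz²) · [1 + (r/z)²]^(−5/2)
r/z = 3.9/4.1 = 0.95122; [1+(r/z)²]^(−5/2) = 0.19969.
Δσ_z = 3×1740/(2π×4.1²) × 0.19969 = 49.422 × 0.19969 = 9.869 kPa

Δσ_z ≈ 9.87 kPa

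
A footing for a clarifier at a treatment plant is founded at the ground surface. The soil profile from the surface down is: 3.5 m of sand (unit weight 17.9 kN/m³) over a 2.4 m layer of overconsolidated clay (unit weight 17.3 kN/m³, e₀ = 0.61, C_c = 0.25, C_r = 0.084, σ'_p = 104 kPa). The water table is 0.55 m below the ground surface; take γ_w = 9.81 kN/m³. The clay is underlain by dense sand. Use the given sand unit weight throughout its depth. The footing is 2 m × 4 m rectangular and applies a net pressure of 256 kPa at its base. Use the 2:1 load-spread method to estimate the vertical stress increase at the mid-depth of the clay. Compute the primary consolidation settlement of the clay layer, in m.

S_c ≈ 0.0327 m

Mid-depth of clay below the ground surface: z = 3.5 + 2.4/2 = 4.7 m.
Total vertical stress at mid-clay: σ_v = 17.9×3.5 + 17.3×1.2 = 83.41 kPa.
Pore pressure: u = 9.81×(4.7 − 0.55) = 40.712 kPa.
Initial effective stress: σ'_0 = σ_v − u = 83.41 − 40.712 = 42.698 kPa.
Stress increase at mid-clay by the 2:1 spreading method:
Δσ = qBL/((B+z)(L+z)) = 256×2×4/((2+4.7)(4+4.7)) = 35.135 kPa
Final effective stress: σ'_f = 42.698 + 35.135 = 77.833 kPa.
σ'_f = 77.833 ≤ σ'_p = 104 kPa, so the clay remains overconsolidated and only the recompression index applies:
S_c = C_r·H/(1+e₀)·log₁₀(σ'_f/σ'_0) = 0.084×2.4/1.61×log₁₀(77.833/42.698)
    = 0.12522 × 0.26076 = 0.03265 m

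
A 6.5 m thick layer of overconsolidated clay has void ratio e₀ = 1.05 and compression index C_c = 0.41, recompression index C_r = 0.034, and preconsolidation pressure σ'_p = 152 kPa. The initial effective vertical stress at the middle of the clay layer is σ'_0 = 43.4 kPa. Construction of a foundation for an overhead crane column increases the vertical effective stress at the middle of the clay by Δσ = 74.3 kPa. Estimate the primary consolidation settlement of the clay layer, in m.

S_c ≈ 0.0467 m

Final effective stress: σ'_f = 43.4 + 74.3 = 117.7 kPa.
σ'_f = 117.7 ≤ σ'_p = 152 kPa, so the clay remains overconsolidated and only the recompression index applies:
S_c = C_r·H/(1+e₀)·log₁₀(σ'_f/σ'_0) = 0.034×6.5/2.05×log₁₀(117.7/43.4)
    = 0.1078 × 0.43329 = 0.04671 m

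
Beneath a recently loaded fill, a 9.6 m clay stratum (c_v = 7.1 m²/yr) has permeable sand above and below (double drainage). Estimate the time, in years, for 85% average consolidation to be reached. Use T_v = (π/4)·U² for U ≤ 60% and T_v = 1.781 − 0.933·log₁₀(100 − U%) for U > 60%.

Drainage path length: H_d = H/2 = 4.8 m (double drainage).
U > 60%: T_v = 1.781 − 0.933·log₁₀(100 − 85) = 0.68371.
t = T_v·H_d²/c_v = 0.68371×4.8²/7.1 = 2.219 years.

t ≈ 2.22 years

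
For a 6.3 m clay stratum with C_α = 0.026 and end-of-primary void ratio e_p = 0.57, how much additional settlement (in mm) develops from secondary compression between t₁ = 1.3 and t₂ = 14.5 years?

S_s ≈ 109 mm

Secondary compression: S_s = C_α·H/(1+e_p)·log₁₀(t₂/t₁)
S_s = 0.026×6.3/(1+0.57)×log₁₀(14.5/1.3)
    = 0.1043 × 1.047 = 0.1093 m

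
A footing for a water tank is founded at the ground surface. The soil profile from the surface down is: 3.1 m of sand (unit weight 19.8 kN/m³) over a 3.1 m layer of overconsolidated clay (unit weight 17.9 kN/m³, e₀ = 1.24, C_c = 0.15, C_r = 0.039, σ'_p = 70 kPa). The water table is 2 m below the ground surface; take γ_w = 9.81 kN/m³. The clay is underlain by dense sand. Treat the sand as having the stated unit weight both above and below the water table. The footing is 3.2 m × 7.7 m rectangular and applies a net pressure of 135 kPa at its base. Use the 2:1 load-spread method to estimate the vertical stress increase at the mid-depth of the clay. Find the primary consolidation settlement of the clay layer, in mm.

Mid-depth of clay below the ground surface: z = 3.1 + 3.1/2 = 4.65 m.
Total vertical stress at mid-clay: σ_v = 19.8×3.1 + 17.9×1.55 = 89.125 kPa.
Pore pressure: u = 9.81×(4.65 − 2) = 25.997 kPa.
Initial effective stress: σ'_0 = σ_v − u = 89.125 − 25.997 = 63.128 kPa.
Stress increase at mid-clay by the 2:1 spreading method:
Δσ = qBL/((B+z)(L+z)) = 135×3.2×7.7/((3.2+4.65)(7.7+4.65)) = 34.311 kPa
Final effective stress: σ'_f = 63.128 + 34.311 = 97.439 kPa.
σ'_f = 97.439 > σ'_p = 70 kPa, so the stress path crosses the preconsolidation pressure — recompression up to σ'_p, then virgin compression beyond:
S_c = H/(1+e₀)·[C_r·log₁₀(σ'_p/σ'_0) + C_c·log₁₀(σ'_f/σ'_p)]
    = 3.1/2.24 × [0.039×log₁₀(70/63.128) + 0.15×log₁₀(97.439/70)]
    = 1.3839 × [0.0017502 + 0.021545] = 0.03224 m

S_c ≈ 32.2 mm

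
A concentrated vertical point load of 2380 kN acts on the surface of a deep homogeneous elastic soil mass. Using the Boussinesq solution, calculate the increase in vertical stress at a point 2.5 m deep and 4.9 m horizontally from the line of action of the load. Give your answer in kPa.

Boussinesq vertical stress below a point load on an elastic half-space:
Δσ_z = 3P/(2πz²) · [1 + (r/z)²]^(−5/2)
r/z = 4.9/2.5 = 1.96; [1+(r/z)²]^(−5/2) = 0.019388.
Δσ_z = 3×2380/(2π×2.5²) × 0.019388 = 181.82 × 0.019388 = 3.525 kPa

Δσ_z ≈ 3.53 kPa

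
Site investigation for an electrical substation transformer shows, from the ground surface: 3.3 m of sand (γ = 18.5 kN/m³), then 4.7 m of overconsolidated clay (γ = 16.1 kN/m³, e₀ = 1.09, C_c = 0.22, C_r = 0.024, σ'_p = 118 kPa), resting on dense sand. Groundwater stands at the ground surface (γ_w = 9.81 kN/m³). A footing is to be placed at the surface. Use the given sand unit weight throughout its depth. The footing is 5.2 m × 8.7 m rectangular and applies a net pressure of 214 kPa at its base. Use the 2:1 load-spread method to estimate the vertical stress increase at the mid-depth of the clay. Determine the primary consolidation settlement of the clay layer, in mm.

Mid-depth of clay below the ground surface: z = 3.3 + 4.7/2 = 5.65 m.
Total vertical stress at mid-clay: σ_v = 18.5×3.3 + 16.1×2.35 = 98.885 kPa.
Pore pressure: u = 9.81×(5.65 − 0) = 55.427 kPa.
Initial effective stress: σ'_0 = σ_v − u = 98.885 − 55.427 = 43.458 kPa.
Stress increase at mid-clay by the 2:1 spreading method:
Δσ = qBL/((B+z)(L+z)) = 214×5.2×8.7/((5.2+5.65)(8.7+5.65)) = 62.181 kPa
Final effective stress: σ'_f = 43.458 + 62.181 = 105.64 kPa.
σ'_f = 105.64 ≤ σ'_p = 118 kPa, so the clay remains overconsolidated and only the recompression index applies:
S_c = C_r·H/(1+e₀)·log₁₀(σ'_f/σ'_0) = 0.024×4.7/2.09×log₁₀(105.64/43.458)
    = 0.053971 × 0.38576 = 0.02082 m

S_c ≈ 20.8 mm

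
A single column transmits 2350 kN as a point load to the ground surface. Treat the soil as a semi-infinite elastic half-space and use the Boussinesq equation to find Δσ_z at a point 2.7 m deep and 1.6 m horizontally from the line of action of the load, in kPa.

Δσ_z ≈ 72.5 kPa

Boussinesq vertical stress below a point load on an elastic half-space:
Δσ_z = 3P/(2πz²) · [1 + (r/z)²]^(−5/2)
r/z = 1.6/2.7 = 0.59259; [1+(r/z)²]^(−5/2) = 0.47122.
Δσ_z = 3×2350/(2π×2.7²) × 0.47122 = 153.92 × 0.47122 = 72.53 kPa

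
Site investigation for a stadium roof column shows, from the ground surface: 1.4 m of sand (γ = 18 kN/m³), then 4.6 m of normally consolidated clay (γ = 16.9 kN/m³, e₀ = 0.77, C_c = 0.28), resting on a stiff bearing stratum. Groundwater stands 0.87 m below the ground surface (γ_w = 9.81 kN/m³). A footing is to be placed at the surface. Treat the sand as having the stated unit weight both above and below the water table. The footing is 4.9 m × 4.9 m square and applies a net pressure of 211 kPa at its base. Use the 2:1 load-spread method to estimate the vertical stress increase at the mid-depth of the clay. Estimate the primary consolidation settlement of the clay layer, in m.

Mid-depth of clay below the ground surface: z = 1.4 + 4.6/2 = 3.7 m.
Total vertical stress at mid-clay: σ_v = 18×1.4 + 16.9×2.3 = 64.07 kPa.
Pore pressure: u = 9.81×(3.7 − 0.87) = 27.762 kPa.
Initial effective stress: σ'_0 = σ_v − u = 64.07 − 27.762 = 36.308 kPa.
Stress increase at mid-clay by the 2:1 spreading method:
Δσ = qBL/((B+z)(L+z)) = 211×4.9×4.9/((4.9+3.7)(4.9+3.7)) = 68.498 kPa
Final effective stress: σ'_f = σ'_0 + Δσ = 36.308 + 68.498 = 104.81 kPa.
Normally consolidated clay, so the full stress increment lies on the virgin compression line:
S_c = C_c·H/(1+e₀)·log₁₀(σ'_f/σ'_0) = 0.28×4.6/(1+0.77)×log₁₀(104.81/36.308)
    = 0.72768 × 0.4604 = 0.335 m

S_c ≈ 0.335 m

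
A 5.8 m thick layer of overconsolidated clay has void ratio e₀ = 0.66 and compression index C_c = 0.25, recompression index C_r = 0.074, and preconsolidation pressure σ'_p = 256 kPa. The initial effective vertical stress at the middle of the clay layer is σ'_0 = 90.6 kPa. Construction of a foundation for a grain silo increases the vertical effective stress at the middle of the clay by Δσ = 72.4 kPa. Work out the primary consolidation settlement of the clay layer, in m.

S_c ≈ 0.0659 m

Final effective stress: σ'_f = 90.6 + 72.4 = 163 kPa.
σ'_f = 163 ≤ σ'_p = 256 kPa, so the clay remains overconsolidated and only the recompression index applies:
S_c = C_r·H/(1+e₀)·log₁₀(σ'_f/σ'_0) = 0.074×5.8/1.66×log₁₀(163/90.6)
    = 0.25856 × 0.25506 = 0.06595 m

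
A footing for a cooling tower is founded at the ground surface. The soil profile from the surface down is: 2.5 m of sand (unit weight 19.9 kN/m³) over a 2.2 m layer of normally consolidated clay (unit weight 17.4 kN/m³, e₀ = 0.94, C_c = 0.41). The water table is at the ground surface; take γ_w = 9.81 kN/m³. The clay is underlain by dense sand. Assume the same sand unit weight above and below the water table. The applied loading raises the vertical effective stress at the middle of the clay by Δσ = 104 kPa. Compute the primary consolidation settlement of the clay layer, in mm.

Mid-depth of clay below the ground surface: z = 2.5 + 2.2/2 = 3.6 m.
Total vertical stress at mid-clay: σ_v = 19.9×2.5 + 17.4×1.1 = 68.89 kPa.
Pore pressure: u = 9.81×(3.6 − 0) = 35.316 kPa.
Initial effective stress: σ'_0 = σ_v − u = 68.89 − 35.316 = 33.574 kPa.
Final effective stress: σ'_f = σ'_0 + Δσ = 33.574 + 104 = 137.57 kPa.
Normally consolidated clay, so the full stress increment lies on the virgin compression line:
S_c = C_c·H/(1+e₀)·log₁₀(σ'_f/σ'_0) = 0.41×2.2/(1+0.94)×log₁₀(137.57/33.574)
    = 0.46495 × 0.61252 = 0.2848 m

S_c ≈ 285 mm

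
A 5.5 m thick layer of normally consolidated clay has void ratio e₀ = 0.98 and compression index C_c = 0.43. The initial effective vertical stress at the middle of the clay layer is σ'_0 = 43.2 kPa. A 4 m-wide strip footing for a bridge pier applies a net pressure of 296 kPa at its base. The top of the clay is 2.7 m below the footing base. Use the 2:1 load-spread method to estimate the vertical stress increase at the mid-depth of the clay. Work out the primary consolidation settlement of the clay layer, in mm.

S_c ≈ 706 mm

Mid-depth of clay below the footing base: z = 2.7 + 5.5/2 = 5.45 m.
Stress increase at mid-clay by the 2:1 spreading method:
Δσ = qB/(B+z) = 296×4/(4+5.45) = 125.29 kPa
Final effective stress: σ'_f = σ'_0 + Δσ = 43.2 + 125.29 = 168.49 kPa.
Normally consolidated clay, so the full stress increment lies on the virgin compression line:
S_c = C_c·H/(1+e₀)·log₁₀(σ'_f/σ'_0) = 0.43×5.5/(1+0.98)×log₁₀(168.49/43.2)
    = 1.1944 × 0.59109 = 0.706 m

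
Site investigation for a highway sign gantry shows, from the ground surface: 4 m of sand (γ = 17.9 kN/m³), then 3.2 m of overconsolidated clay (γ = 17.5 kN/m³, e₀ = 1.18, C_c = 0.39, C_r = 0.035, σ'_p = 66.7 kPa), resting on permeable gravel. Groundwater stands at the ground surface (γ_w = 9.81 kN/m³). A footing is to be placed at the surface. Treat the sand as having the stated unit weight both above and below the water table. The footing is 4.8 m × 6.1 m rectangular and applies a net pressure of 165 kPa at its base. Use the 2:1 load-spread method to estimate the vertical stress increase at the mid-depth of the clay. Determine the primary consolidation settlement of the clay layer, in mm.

S_c ≈ 67.4 mm

Mid-depth of clay below the ground surface: z = 4 + 3.2/2 = 5.6 m.
Total vertical stress at mid-clay: σ_v = 17.9×4 + 17.5×1.6 = 99.6 kPa.
Pore pressure: u = 9.81×(5.6 − 0) = 54.936 kPa.
Initial effective stress: σ'_0 = σ_v − u = 99.6 − 54.936 = 44.664 kPa.
Stress increase at mid-clay by the 2:1 spreading method:
Δσ = qBL/((B+z)(L+z)) = 165×4.8×6.1/((4.8+5.6)(6.1+5.6)) = 39.704 kPa
Final effective stress: σ'_f = 44.664 + 39.704 = 84.368 kPa.
σ'_f = 84.368 > σ'_p = 66.7 kPa, so the stress path crosses the preconsolidation pressure — recompression up to σ'_p, then virgin compression beyond:
S_c = H/(1+e₀)·[C_r·log₁₀(σ'_p/σ'_0) + C_c·log₁₀(σ'_f/σ'_p)]
    = 3.2/2.18 × [0.035×log₁₀(66.7/44.664) + 0.39×log₁₀(84.368/66.7)]
    = 1.4679 × [0.0060959 + 0.0398] = 0.06737 m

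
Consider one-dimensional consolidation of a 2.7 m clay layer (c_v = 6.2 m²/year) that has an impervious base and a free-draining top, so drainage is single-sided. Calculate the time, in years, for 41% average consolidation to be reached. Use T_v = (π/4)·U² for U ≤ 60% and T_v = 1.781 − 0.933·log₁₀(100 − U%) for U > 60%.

t ≈ 0.155 years

Drainage path length: H_d = H = 2.7 m (single drainage).
U ≤ 60%: T_v = (π/4)·U² = (π/4)×0.41² = 0.13203.
t = T_v·H_d²/c_v = 0.13203×2.7²/6.2 = 0.1552 years.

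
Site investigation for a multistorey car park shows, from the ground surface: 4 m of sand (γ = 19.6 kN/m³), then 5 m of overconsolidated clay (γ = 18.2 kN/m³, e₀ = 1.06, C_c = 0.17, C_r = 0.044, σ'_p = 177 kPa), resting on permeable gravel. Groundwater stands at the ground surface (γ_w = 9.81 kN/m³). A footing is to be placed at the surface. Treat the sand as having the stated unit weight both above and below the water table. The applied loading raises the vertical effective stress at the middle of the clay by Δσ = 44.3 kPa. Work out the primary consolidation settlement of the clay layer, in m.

Mid-depth of clay below the ground surface: z = 4 + 5/2 = 6.5 m.
Total vertical stress at mid-clay: σ_v = 19.6×4 + 18.2×2.5 = 123.9 kPa.
Pore pressure: u = 9.81×(6.5 − 0) = 63.765 kPa.
Initial effective stress: σ'_0 = σ_v − u = 123.9 − 63.765 = 60.135 kPa.
Final effective stress: σ'_f = 60.135 + 44.3 = 104.44 kPa.
σ'_f = 104.44 ≤ σ'_p = 177 kPa, so the clay remains overconsolidated and only the recompression index applies:
S_c = C_r·H/(1+e₀)·log₁₀(σ'_f/σ'_0) = 0.044×5/2.06×log₁₀(104.44/60.135)
    = 0.1068 × 0.23974 = 0.0256 m

S_c ≈ 0.0256 m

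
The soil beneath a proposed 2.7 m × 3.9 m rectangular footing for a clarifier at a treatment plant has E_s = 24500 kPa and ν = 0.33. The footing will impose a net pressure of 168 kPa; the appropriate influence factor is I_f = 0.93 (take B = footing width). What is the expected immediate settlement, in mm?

Immediate (elastic) settlement: S_e = q·B·(1−ν²)/E_s · I_f.
S_e = 168 × 2.7 × (1 − 0.33²) / 24500 × 0.93
    = 168 × 2.7 × 0.8911 / 24500 × 0.93
    = 0.01534 m = 15.34 mm

S_e ≈ 15.3 mm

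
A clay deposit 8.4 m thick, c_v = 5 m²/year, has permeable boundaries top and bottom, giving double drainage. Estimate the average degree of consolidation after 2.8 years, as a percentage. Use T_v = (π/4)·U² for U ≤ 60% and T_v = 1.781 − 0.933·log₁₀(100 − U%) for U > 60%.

Drainage path length: H_d = H/2 = 4.2 m (double drainage).
T_v = c_v·t/H_d² = 5×2.8/4.2² = 0.79365.
T_v = 0.79365 corresponds to the U > 60% branch:
U = 1 − 10^((1.781 − T_v)/0.933)/100 = 0.8856

U ≈ 88.6 %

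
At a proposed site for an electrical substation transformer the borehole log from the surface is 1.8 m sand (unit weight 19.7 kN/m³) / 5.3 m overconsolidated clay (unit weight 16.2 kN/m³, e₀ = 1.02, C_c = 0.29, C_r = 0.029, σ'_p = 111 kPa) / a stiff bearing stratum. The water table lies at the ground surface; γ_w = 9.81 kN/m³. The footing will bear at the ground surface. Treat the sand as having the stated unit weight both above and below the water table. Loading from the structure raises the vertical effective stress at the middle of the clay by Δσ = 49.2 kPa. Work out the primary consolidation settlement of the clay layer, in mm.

S_c ≈ 29.2 mm

Mid-depth of clay below the ground surface: z = 1.8 + 5.3/2 = 4.45 m.
Total vertical stress at mid-clay: σ_v = 19.7×1.8 + 16.2×2.65 = 78.39 kPa.
Pore pressure: u = 9.81×(4.45 − 0) = 43.655 kPa.
Initial effective stress: σ'_0 = σ_v − u = 78.39 − 43.655 = 34.735 kPa.
Final effective stress: σ'_f = 34.735 + 49.2 = 83.935 kPa.
σ'_f = 83.935 ≤ σ'_p = 111 kPa, so the clay remains overconsolidated and only the recompression index applies:
S_c = C_r·H/(1+e₀)·log₁₀(σ'_f/σ'_0) = 0.029×5.3/2.02×log₁₀(83.935/34.735)
    = 0.07609 × 0.38318 = 0.02916 m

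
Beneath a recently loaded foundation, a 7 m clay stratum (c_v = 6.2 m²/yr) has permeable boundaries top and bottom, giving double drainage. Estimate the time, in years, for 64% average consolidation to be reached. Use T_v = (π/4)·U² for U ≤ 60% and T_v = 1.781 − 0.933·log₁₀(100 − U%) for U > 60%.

Drainage path length: H_d = H/2 = 3.5 m (double drainage).
U > 60%: T_v = 1.781 − 0.933·log₁₀(100 − 64) = 0.32897.
t = T_v·H_d²/c_v = 0.32897×3.5²/6.2 = 0.65 years.

t ≈ 0.65 years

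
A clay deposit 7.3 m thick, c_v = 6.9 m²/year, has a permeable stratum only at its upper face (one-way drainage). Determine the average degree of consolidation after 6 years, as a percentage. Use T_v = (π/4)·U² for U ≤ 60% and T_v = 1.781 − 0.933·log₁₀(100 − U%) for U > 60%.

Drainage path length: H_d = H = 7.3 m (single drainage).
T_v = c_v·t/H_d² = 6.9×6/7.3² = 0.77688.
T_v = 0.77688 corresponds to the U > 60% branch:
U = 1 − 10^((1.781 − T_v)/0.933)/100 = 0.8808

U ≈ 88.1 %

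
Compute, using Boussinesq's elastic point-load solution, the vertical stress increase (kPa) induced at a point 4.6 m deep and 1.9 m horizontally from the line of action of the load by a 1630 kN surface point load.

Boussinesq vertical stress below a point load on an elastic half-space:
Δσ_z = 3P/(2πz²) · [1 + (r/z)²]^(−5/2)
r/z = 1.9/4.6 = 0.41304; [1+(r/z)²]^(−5/2) = 0.67449.
Δσ_z = 3×1630/(2π×4.6²) × 0.67449 = 36.78 × 0.67449 = 24.81 kPa

Δσ_z ≈ 24.8 kPa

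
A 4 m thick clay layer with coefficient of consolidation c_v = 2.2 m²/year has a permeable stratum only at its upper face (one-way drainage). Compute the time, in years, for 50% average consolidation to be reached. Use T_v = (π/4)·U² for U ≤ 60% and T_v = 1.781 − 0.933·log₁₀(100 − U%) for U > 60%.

t ≈ 1.43 years

Drainage path length: H_d = H = 4 m (single drainage).
U ≤ 60%: T_v = (π/4)·U² = (π/4)×0.5² = 0.19635.
t = T_v·H_d²/c_v = 0.19635×4²/2.2 = 1.428 years.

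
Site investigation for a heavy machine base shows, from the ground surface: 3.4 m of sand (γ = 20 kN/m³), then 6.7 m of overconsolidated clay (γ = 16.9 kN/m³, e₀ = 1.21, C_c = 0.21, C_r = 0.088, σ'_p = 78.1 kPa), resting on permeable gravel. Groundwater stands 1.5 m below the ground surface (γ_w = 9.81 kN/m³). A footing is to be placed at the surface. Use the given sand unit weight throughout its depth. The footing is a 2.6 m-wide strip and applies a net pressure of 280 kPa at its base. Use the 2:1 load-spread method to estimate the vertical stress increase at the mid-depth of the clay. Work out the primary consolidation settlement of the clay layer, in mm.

S_c ≈ 190 mm

Mid-depth of clay below the ground surface: z = 3.4 + 6.7/2 = 6.75 m.
Total vertical stress at mid-clay: σ_v = 20×3.4 + 16.9×3.35 = 124.61 kPa.
Pore pressure: u = 9.81×(6.75 − 1.5) = 51.503 kPa.
Initial effective stress: σ'_0 = σ_v − u = 124.61 − 51.503 = 73.107 kPa.
Stress increase at mid-clay by the 2:1 spreading method:
Δσ = qB/(B+z) = 280×2.6/(2.6+6.75) = 77.861 kPa
Final effective stress: σ'_f = 73.107 + 77.861 = 150.97 kPa.
σ'_f = 150.97 > σ'_p = 78.1 kPa, so the stress path crosses the preconsolidation pressure — recompression up to σ'_p, then virgin compression beyond:
S_c = H/(1+e₀)·[C_r·log₁₀(σ'_p/σ'_0) + C_c·log₁₀(σ'_f/σ'_p)]
    = 6.7/2.21 × [0.088×log₁₀(78.1/73.107) + 0.21×log₁₀(150.97/78.1)]
    = 3.0317 × [0.0025249 + 0.06011] = 0.1899 m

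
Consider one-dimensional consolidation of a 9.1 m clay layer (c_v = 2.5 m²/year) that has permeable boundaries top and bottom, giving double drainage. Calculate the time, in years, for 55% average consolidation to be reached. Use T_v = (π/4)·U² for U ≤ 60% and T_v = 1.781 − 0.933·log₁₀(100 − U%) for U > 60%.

t ≈ 1.97 years

Drainage path length: H_d = H/2 = 4.55 m (double drainage).
U ≤ 60%: T_v = (π/4)·U² = (π/4)×0.55² = 0.23758.
t = T_v·H_d²/c_v = 0.23758×4.55²/2.5 = 1.967 years.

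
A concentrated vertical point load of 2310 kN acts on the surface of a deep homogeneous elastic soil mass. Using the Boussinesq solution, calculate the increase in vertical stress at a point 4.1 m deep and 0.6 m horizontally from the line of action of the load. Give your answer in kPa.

Δσ_z ≈ 62.2 kPa

Boussinesq vertical stress below a point load on an elastic half-space:
Δσ_z = 3P/(2πz²) · [1 + (r/z)²]^(−5/2)
r/z = 0.6/4.1 = 0.14634; [1+(r/z)²]^(−5/2) = 0.9484.
Δσ_z = 3×2310/(2π×4.1²) × 0.9484 = 65.612 × 0.9484 = 62.23 kPa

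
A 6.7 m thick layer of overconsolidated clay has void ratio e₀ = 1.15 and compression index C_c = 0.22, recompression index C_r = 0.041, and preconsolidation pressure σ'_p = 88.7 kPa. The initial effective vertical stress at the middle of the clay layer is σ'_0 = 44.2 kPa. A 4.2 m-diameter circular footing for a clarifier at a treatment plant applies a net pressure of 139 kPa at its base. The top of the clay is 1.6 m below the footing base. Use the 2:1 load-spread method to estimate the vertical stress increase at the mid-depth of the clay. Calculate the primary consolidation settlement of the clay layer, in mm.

Mid-depth of clay below the footing base: z = 1.6 + 6.7/2 = 4.95 m.
Stress increase at mid-clay by the 2:1 spreading method:
Δσ ≈ qD²/(D+z)² = 139×4.2²/(4.2+4.95)² = 29.287 kPa
Final effective stress: σ'_f = 44.2 + 29.287 = 73.487 kPa.
σ'_f = 73.487 ≤ σ'_p = 88.7 kPa, so the clay remains overconsolidated and only the recompression index applies:
S_c = C_r·H/(1+e₀)·log₁₀(σ'_f/σ'_0) = 0.041×6.7/2.15×log₁₀(73.487/44.2)
    = 0.12777 × 0.22079 = 0.02821 m

S_c ≈ 28.2 mm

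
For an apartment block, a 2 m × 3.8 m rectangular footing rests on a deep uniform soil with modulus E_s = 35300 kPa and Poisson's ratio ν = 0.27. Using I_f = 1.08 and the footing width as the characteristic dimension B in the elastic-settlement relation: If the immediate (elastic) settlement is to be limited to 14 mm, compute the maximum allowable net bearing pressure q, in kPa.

S_e = q·B·(1−ν²)/E_s · I_f  ⇒  q = S_e·E_s / (B·(1−ν²)·I_f).
q = 0.014 × 35300 / (2 × 0.9271 × 1.08) = 246.8 kPa

q ≈ 247 kPa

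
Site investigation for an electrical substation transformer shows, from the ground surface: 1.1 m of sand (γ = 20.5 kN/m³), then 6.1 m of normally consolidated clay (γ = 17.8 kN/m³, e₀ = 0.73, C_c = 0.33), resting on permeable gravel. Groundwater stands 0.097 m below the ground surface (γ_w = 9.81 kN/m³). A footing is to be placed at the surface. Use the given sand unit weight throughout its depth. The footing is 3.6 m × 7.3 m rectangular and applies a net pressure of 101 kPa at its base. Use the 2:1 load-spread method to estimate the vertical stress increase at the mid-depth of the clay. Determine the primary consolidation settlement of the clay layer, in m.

S_c ≈ 0.299 m

Mid-depth of clay below the ground surface: z = 1.1 + 6.1/2 = 4.15 m.
Total vertical stress at mid-clay: σ_v = 20.5×1.1 + 17.8×3.05 = 76.84 kPa.
Pore pressure: u = 9.81×(4.15 − 0.097) = 39.76 kPa.
Initial effective stress: σ'_0 = σ_v − u = 76.84 − 39.76 = 37.08 kPa.
Stress increase at mid-clay by the 2:1 spreading method:
Δσ = qBL/((B+z)(L+z)) = 101×3.6×7.3/((3.6+4.15)(7.3+4.15)) = 29.912 kPa
Final effective stress: σ'_f = σ'_0 + Δσ = 37.08 + 29.912 = 66.992 kPa.
Normally consolidated clay, so the full stress increment lies on the virgin compression line:
S_c = C_c·H/(1+e₀)·log₁₀(σ'_f/σ'_0) = 0.33×6.1/(1+0.73)×log₁₀(66.992/37.08)
    = 1.1636 × 0.25688 = 0.2989 m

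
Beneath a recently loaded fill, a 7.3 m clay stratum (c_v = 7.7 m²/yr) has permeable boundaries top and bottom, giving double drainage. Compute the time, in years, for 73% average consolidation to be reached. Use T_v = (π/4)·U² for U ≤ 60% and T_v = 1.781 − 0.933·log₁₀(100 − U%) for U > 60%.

Drainage path length: H_d = H/2 = 3.65 m (double drainage).
U > 60%: T_v = 1.781 − 0.933·log₁₀(100 − 73) = 0.44554.
t = T_v·H_d²/c_v = 0.44554×3.65²/7.7 = 0.7709 years.

t ≈ 0.771 years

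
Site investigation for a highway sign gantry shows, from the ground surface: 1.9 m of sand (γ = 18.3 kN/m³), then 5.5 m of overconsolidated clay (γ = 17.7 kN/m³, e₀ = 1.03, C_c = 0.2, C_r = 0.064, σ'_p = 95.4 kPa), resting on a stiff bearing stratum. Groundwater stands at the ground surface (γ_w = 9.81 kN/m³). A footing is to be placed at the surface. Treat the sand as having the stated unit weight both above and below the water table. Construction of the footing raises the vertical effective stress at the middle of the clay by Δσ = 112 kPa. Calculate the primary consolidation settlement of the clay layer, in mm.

Mid-depth of clay below the ground surface: z = 1.9 + 5.5/2 = 4.65 m.
Total vertical stress at mid-clay: σ_v = 18.3×1.9 + 17.7×2.75 = 83.445 kPa.
Pore pressure: u = 9.81×(4.65 − 0) = 45.617 kPa.
Initial effective stress: σ'_0 = σ_v − u = 83.445 − 45.617 = 37.828 kPa.
Final effective stress: σ'_f = 37.828 + 112 = 149.83 kPa.
σ'_f = 149.83 > σ'_p = 95.4 kPa, so the stress path crosses the preconsolidation pressure — recompression up to σ'_p, then virgin compression beyond:
S_c = H/(1+e₀)·[C_r·log₁₀(σ'_p/σ'_0) + C_c·log₁₀(σ'_f/σ'_p)]
    = 5.5/2.03 × [0.064×log₁₀(95.4/37.828) + 0.2×log₁₀(149.83/95.4)]
    = 2.7094 × [0.025711 + 0.03921] = 0.1759 m

S_c ≈ 176 mm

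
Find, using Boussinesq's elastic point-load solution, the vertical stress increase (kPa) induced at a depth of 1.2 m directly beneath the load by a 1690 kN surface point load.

Boussinesq vertical stress below a point load on an elastic half-space:
Δσ_z = 3P/(2πz²) · [1 + (r/z)²]^(−5/2)
r/z = 0/1.2 = 0; [1+(r/z)²]^(−5/2) = 1.
Δσ_z = 3×1690/(2π×1.2²) × 1 = 560.36 × 1 = 560.4 kPa

Δσ_z ≈ 560 kPa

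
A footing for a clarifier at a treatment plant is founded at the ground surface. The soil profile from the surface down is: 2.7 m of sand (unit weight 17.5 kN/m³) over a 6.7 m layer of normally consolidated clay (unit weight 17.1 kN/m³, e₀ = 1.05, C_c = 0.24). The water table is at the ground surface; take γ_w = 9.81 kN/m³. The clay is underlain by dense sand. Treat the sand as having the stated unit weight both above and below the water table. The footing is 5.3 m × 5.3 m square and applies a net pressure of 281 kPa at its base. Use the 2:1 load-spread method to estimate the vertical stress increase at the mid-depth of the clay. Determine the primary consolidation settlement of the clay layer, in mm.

Mid-depth of clay below the ground surface: z = 2.7 + 6.7/2 = 6.05 m.
Total vertical stress at mid-clay: σ_v = 17.5×2.7 + 17.1×3.35 = 104.53 kPa.
Pore pressure: u = 9.81×(6.05 − 0) = 59.351 kPa.
Initial effective stress: σ'_0 = σ_v − u = 104.53 − 59.351 = 45.179 kPa.
Stress increase at mid-clay by the 2:1 spreading method:
Δσ = qBL/((B+z)(L+z)) = 281×5.3×5.3/((5.3+6.05)(5.3+6.05)) = 61.273 kPa
Final effective stress: σ'_f = σ'_0 + Δσ = 45.179 + 61.273 = 106.45 kPa.
Normally consolidated clay, so the full stress increment lies on the virgin compression line:
S_c = C_c·H/(1+e₀)·log₁₀(σ'_f/σ'_0) = 0.24×6.7/(1+1.05)×log₁₀(106.45/45.179)
    = 0.78439 × 0.37221 = 0.292 m

S_c ≈ 292 mm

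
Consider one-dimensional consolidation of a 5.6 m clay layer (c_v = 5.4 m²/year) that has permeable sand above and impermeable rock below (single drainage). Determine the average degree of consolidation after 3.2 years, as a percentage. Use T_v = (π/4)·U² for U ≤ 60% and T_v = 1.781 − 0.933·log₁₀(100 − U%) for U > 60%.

Drainage path length: H_d = H = 5.6 m (single drainage).
T_v = c_v·t/H_d² = 5.4×3.2/5.6² = 0.55102.
T_v = 0.55102 corresponds to the U > 60% branch:
U = 1 − 10^((1.781 − T_v)/0.933)/100 = 0.7919

U ≈ 79.2 %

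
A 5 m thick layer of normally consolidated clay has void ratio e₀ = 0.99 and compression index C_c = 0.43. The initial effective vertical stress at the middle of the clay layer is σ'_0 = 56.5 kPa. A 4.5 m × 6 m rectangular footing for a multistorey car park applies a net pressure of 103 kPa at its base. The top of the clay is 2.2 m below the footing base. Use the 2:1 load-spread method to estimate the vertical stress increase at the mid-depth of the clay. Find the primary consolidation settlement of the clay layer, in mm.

S_c ≈ 190 mm

Mid-depth of clay below the footing base: z = 2.2 + 5/2 = 4.7 m.
Stress increase at mid-clay by the 2:1 spreading method:
Δσ = qBL/((B+z)(L+z)) = 103×4.5×6/((4.5+4.7)(6+4.7)) = 28.251 kPa
Final effective stress: σ'_f = σ'_0 + Δσ = 56.5 + 28.251 = 84.751 kPa.
Normally consolidated clay, so the full stress increment lies on the virgin compression line:
S_c = C_c·H/(1+e₀)·log₁₀(σ'_f/σ'_0) = 0.43×5/(1+0.99)×log₁₀(84.751/56.5)
    = 1.0804 × 0.1761 = 0.1903 m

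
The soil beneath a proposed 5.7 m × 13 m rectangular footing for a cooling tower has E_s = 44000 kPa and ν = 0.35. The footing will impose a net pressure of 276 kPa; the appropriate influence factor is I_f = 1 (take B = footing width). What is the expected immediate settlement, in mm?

S_e ≈ 31.4 mm

Immediate (elastic) settlement: S_e = q·B·(1−ν²)/E_s · I_f.
S_e = 276 × 5.7 × (1 − 0.35²) / 44000 × 1
    = 276 × 5.7 × 0.8775 / 44000 × 1
    = 0.03137 m = 31.37 mm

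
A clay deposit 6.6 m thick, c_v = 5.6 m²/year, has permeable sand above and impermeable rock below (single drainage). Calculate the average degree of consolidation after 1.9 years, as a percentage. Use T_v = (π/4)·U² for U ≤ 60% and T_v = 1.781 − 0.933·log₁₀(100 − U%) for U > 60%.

Drainage path length: H_d = H = 6.6 m (single drainage).
T_v = c_v·t/H_d² = 5.6×1.9/6.6² = 0.24426.
T_v = 0.24426 corresponds to the U ≤ 60% branch:
U = √(4T_v/π) = 0.5577

U ≈ 55.8 %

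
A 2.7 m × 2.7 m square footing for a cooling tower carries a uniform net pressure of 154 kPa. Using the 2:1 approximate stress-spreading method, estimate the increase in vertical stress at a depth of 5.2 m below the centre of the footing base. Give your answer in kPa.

By the 2:1 method the load spreads at 1 horizontal : 2 vertical, so at depth z the loaded area has grown by z in each plan dimension:
Δσ = qBL/((B+z)(L+z)) = 154×2.7×2.7/((2.7+5.2)(2.7+5.2)) = 17.988 kPa

Δσ_z ≈ 18 kPa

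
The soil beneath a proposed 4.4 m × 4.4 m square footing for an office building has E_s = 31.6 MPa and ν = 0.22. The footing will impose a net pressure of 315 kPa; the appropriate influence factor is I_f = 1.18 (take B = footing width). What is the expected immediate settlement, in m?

Immediate (elastic) settlement: S_e = q·B·(1−ν²)/E_s · I_f.
E_s = 31.6 MPa = 31600 kPa.
S_e = 315 × 4.4 × (1 − 0.22²) / 31600 × 1.18
    = 315 × 4.4 × 0.9516 / 31600 × 1.18
    = 0.04925 m

S_e ≈ 0.0493 m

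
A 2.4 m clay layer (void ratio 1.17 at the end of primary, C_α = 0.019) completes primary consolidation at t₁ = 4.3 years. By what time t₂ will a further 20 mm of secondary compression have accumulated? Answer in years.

t₂ ≈ 38.5 years

S_s = C_α·H/(1+e_p)·log₁₀(t₂/t₁) ⇒ log₁₀(t₂/t₁) = S_s·(1+e_p)/(C_α·H).
log₁₀(t₂/t₁) = 0.02 × (1+1.17) / (0.019×2.4) = 0.9518
t₂ = t₁ × 10^0.9518 = 4.3 × 8.949 = 38.48 years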